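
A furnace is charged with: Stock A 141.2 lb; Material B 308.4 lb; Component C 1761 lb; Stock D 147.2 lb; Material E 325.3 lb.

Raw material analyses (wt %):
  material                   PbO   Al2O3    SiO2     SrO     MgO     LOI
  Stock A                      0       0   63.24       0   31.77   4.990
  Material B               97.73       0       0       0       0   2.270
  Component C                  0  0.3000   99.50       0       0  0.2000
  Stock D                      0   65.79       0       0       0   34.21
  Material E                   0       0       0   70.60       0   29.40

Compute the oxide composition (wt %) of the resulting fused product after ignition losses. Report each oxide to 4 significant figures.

Glass mass = 2520 lb (batch 2683 − LOI 163.6).
Composition: PbO 11.96%, Al2O3 4.053%, SiO2 73.09%, SrO 9.115%, MgO 1.780%

Working values appear (rounded to four significant digits) as written. All arithmetic carries exact precision throughout; each reported value takes just one rounding. All derived quantities are carried at full precision (LOI, yield, five oxide percentages, net glass mass, totals) starting from the weights per 2520 lb of glass precisely as stated by the question or the answer.
Mass of each oxide from the mix:
  PbO: 308.4·0.9773 = 301.4 lb
  Al2O3: 1761·0.003000 + 147.2·0.6579 = 102.1 lb
  SiO2: 141.2·0.6324 + 1761·0.9950 = 1841 lb
  SrO: 325.3·0.7060 = 229.7 lb
  MgO: 141.2·0.3177 = 44.86 lb
LOI: 141.2·0.04990 + 308.4·0.02270 + 1761·0.002000 + 147.2·0.3421 + 325.3·0.2940 = 163.6 lb
Net of LOI, the glass mass = 2683 − 163.6 = 2520 lb (matching Σ of the oxides)
wt % = oxide mass / glass mass × 100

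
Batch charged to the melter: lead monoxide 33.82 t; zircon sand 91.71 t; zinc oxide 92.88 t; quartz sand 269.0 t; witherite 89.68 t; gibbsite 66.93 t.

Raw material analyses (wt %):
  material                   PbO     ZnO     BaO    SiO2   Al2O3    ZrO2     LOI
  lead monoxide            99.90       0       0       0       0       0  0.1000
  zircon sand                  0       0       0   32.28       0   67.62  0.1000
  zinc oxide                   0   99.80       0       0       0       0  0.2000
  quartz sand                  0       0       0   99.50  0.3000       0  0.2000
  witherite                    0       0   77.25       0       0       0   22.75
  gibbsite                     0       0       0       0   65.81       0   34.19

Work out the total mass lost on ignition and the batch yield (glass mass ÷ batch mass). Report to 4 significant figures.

LOI loss = 44.13 t; glass = 599.9 t; yield = 93.15%

The intermediate values are printed rounded off to 4 significant figures on the page; every computation maintains full float precision from start to finish — each reported value sees exactly one rounding — the derived quantities, including totals, yield, glass mass, six oxide percentages, ignition loss, are re-derived starting from the weights on 599.9 t of glass at full float precision exactly as printed in problem or answer.
Material-by-material LOI:
  lead monoxide: 33.82 × 0.001000 = 0.03382 t
  zircon sand: 91.71 × 0.001000 = 0.09171 t
  zinc oxide: 92.88 × 0.002000 = 0.1858 t
  quartz sand: 269.0 × 0.002000 = 0.5380 t
  witherite: 89.68 × 0.2275 = 20.40 t
  gibbsite: 66.93 × 0.3419 = 22.88 t
Total LOI = 44.13 t
Glass = batch − LOI = 644.0 − 44.13 = 599.9 t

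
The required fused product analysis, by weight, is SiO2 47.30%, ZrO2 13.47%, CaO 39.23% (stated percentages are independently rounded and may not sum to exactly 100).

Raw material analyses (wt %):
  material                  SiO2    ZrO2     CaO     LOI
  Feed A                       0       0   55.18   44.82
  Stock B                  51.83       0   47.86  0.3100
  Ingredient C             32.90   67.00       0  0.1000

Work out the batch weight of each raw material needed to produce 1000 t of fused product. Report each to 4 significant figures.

Batch per 1000 t fused product:
  Feed A: 30.10 t
  Stock B: 785.0 t
  Ingredient C: 201.0 t
Total batch = 1016 t; LOI loss = 16.13 t; yield = 98.41%

Values along the way are printed, with 4-significant-figure rounding, across the worked steps — the whole derivation runs at full precision all the way through. Exactly one rounding lands on every reported number. Derived quantities, which include LOI, yield, the three compositions, net glass mass, the totals, are re-derived in exact precision, as given in the question or the answer, from the weighed amounts per 1000 t of glass.
Oxide-by-oxide targets in 1000 t fused product:
  SiO2: 47.30% × 1000 = 473.0 t
  ZrO2: 13.47% × 1000 = 134.7 t
  CaO: 39.23% × 1000 = 392.3 t
Balance tally, oxide-wise, given the weights on record, against the basis in use (oxide sums agree with the targets net of answer rounding effects):
  SiO2: 785.0·0.5183 + 201.0·0.3290 = 473.0 t (target 473.0 t)
  ZrO2: 201.0·0.6700 = 134.7 t (target 134.7 t)
  CaO: 30.10·0.5518 + 785.0·0.4786 = 392.3 t (target 392.3 t)
Glass mass check: total batch − LOI = 1000 t (oxide target masses add up to 1000 t; basis as stated: 1000 t — differing by rounding only).
Total batch = Σ batch = 1016 t; loss to ignition Σ batch·LOI = 16.13 t; yield: glass divided by total = 98.41%.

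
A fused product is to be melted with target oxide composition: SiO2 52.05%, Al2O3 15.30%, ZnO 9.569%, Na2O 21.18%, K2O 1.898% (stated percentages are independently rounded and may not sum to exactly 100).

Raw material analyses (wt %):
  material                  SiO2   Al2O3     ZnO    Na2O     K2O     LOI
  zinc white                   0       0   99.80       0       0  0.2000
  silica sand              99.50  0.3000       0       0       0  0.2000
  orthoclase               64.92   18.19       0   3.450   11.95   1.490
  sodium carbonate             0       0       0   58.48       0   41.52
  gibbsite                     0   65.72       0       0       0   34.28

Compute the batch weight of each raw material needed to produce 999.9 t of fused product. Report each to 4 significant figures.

Batch per 999.9 t fused product:
  zinc white: 95.87 t
  silica sand: 419.4 t
  orthoclase: 158.8 t
  sodium carbonate: 352.8 t
  gibbsite: 186.9 t
Total batch = 1214 t; LOI loss = 213.9 t; yield = 82.37%

Working values appear, rounded to four significant figures, when written out — every computation maintains full precision from start to finish. Each reported figure is rounded only once; derived quantities, which include the yield, net glass mass, the five compositions, the totals, LOI, are rebuilt in exact precision, as written in either problem or answer, from the batch weights per 999.9 t of glass.
Target masses of each oxide per 999.9 t fused product:
  SiO2: 52.05% × 999.9 = 520.4 t
  Al2O3: 15.30% × 999.9 = 153.0 t
  ZnO: 9.569% × 999.9 = 95.68 t
  Na2O: 21.18% × 999.9 = 211.8 t
  K2O: 1.898% × 999.9 = 18.98 t
Sums-versus-targets review on the weights just shown, on the stated basis (each sum matches its target mass given rounding of the digits):
  SiO2: 419.4·0.9950 + 158.8·0.6492 = 520.4 t (target 520.4 t)
  Al2O3: 419.4·0.003000 + 158.8·0.1819 + 186.9·0.6572 = 153.0 t (target 153.0 t)
  ZnO: 95.87·0.9980 = 95.68 t (target 95.68 t)
  Na2O: 158.8·0.03450 + 352.8·0.5848 = 211.8 t (target 211.8 t)
  K2O: 158.8·0.1195 = 18.98 t (target 18.98 t)
The glass-mass cross-check: total charge less LOI = 999.8 t (summing oxide targets gives 999.9 t; with the basis standing at 999.9 t — rounding explains the deltas).
Adding the batch up: Σ batch = 1214 t; ignition loss, Σ(batch × LOI) = 213.9 t; glass ÷ batch gives a yield of 82.37%.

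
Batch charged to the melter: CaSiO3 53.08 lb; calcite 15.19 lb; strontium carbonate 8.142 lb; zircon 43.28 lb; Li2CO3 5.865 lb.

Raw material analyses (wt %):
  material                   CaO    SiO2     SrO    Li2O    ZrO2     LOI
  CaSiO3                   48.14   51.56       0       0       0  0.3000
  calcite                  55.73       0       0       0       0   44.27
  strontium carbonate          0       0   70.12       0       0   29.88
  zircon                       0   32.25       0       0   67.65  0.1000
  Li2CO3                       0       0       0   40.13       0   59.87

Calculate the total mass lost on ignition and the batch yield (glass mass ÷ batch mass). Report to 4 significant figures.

LOI loss = 12.87 lb; glass = 112.7 lb; yield = 89.75%

The whole derivation runs at full precision through every step; values along the way are printed, with 4-significant-digit rounding, across the worked steps. Every reported value is rounded exactly once; derived quantities, including the totals, net glass mass, yield, LOI, the five compositions, are re-derived from the weighed amounts per 112.7 lb of glass at full float precision, exactly as shown in question or answer.
LOI of each material in turn:
  CaSiO3: 53.08 × 0.003000 = 0.1592 lb
  calcite: 15.19 × 0.4427 = 6.725 lb
  strontium carbonate: 8.142 × 0.2988 = 2.433 lb
  zircon: 43.28 × 0.001000 = 0.04328 lb
  Li2CO3: 5.865 × 0.5987 = 3.511 lb
Total LOI = 12.87 lb
Glass = batch − LOI = 125.6 − 12.87 = 112.7 lb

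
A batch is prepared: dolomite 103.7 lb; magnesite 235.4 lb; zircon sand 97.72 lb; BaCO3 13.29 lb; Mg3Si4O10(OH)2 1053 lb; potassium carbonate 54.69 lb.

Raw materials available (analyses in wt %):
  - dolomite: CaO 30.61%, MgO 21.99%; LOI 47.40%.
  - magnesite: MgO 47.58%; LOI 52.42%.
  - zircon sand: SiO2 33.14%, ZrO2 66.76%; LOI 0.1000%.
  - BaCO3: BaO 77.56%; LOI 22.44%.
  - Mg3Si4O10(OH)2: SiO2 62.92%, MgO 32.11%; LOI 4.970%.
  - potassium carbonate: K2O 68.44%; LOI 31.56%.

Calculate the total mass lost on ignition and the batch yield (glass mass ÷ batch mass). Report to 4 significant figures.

LOI loss = 245.2 lb; glass = 1313 lb; yield = 84.26%

Every computation runs at exact precision through the solve. The intermediate values are displayed, rounded to 4 significant digits, at each printed step. Every reported result takes a single rounding; derived quantities, including glass mass, yield, totals, the six compositions, LOI, are carried using the weight values on 1313 lb of glass in full precision, exactly as shown in problem or answer.
Ignition loss by material:
  dolomite: 103.7 × 0.4740 = 49.15 lb
  magnesite: 235.4 × 0.5242 = 123.4 lb
  zircon sand: 97.72 × 0.001000 = 0.09772 lb
  BaCO3: 13.29 × 0.2244 = 2.982 lb
  Mg3Si4O10(OH)2: 1053 × 0.04970 = 52.33 lb
  potassium carbonate: 54.69 × 0.3156 = 17.26 lb
Total LOI = 245.2 lb
Glass = batch − LOI = 1558 − 245.2 = 1313 lb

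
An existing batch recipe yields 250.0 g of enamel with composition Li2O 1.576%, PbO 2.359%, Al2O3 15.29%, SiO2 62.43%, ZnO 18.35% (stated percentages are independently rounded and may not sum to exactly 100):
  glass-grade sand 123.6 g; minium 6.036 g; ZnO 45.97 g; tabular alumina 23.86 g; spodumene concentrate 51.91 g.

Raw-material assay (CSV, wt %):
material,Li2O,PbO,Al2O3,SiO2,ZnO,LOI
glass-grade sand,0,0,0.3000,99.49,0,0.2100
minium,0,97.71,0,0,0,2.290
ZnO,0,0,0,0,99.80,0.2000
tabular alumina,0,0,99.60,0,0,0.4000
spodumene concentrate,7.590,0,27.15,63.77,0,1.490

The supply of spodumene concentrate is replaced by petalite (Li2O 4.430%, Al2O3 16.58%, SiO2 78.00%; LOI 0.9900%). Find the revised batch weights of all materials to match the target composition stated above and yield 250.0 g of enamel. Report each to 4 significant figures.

Revised batch per 250.0 g enamel:
  glass-grade sand: 87.15 g
  minium: 6.036 g
  ZnO: 45.97 g
  tabular alumina: 23.31 g
  petalite: 88.94 g
Total batch = 251.4 g; LOI loss = 1.387 g

In-progress results are rounded off to 4 significant digits when quoted — every computation runs at full float precision through the solve; every reported figure takes exactly one rounding; the derived quantities, which include the yield, LOI, glass mass, five oxide percentages, the totals, are re-derived in exact precision, as given in problem or answer, using the weight values for 250.0 g of glass.
Target oxide masses per 250.0 g enamel:
  Li2O: 1.576% × 250.0 = 3.940 g
  PbO: 2.359% × 250.0 = 5.898 g
  Al2O3: 15.29% × 250.0 = 38.22 g
  SiO2: 62.43% × 250.0 = 156.1 g
  ZnO: 18.35% × 250.0 = 45.88 g
Verifying the oxide balance with the batch weights as given, for the quoted basis mass (target by target, the sums agree given rounding of the digits):
  Li2O: 88.94·0.04430 = 3.940 g (target 3.940 g)
  PbO: 6.036·0.9771 = 5.898 g (target 5.898 g)
  Al2O3: 87.15·0.003000 + 23.31·0.9960 + 88.94·0.1658 = 38.22 g (target 38.22 g)
  SiO2: 87.15·0.9949 + 88.94·0.7800 = 156.1 g (target 156.1 g)
  ZnO: 45.97·0.9980 = 45.88 g (target 45.88 g)
Glass-mass sanity pass: whole batch net of LOI = 250.0 g (targets for the oxides total 250.0 g; against the stated basis, 250.0 g — deltas are rounding alone).
Adding the batch up: Σ batch = 251.4 g; LOI loss = Σ batch·LOI = 1.387 g; as yield: glass ÷ batch → 99.45%.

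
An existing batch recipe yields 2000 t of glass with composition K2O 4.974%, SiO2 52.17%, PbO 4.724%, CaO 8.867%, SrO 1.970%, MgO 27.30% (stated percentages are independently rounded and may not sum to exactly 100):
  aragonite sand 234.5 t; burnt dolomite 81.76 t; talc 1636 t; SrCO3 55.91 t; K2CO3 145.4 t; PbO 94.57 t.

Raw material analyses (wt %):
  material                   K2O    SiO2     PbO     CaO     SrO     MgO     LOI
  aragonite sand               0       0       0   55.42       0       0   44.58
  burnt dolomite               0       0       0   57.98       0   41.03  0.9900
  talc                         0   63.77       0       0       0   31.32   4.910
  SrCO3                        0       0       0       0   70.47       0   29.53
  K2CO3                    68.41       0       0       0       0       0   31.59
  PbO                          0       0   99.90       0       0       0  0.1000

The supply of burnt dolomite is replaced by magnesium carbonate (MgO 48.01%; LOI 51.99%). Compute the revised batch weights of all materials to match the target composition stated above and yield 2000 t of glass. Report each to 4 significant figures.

Revised batch per 2000 t glass:
  aragonite sand: 320.0 t
  magnesium carbonate: 69.87 t
  talc: 1636 t
  SrCO3: 55.91 t
  K2CO3: 145.4 t
  PbO: 94.57 t
Total batch = 2322 t; LOI loss = 321.8 t

Values along the way are printed with 4-significant-figure rounding across the worked steps. Each numeric step holds exact precision at all times — each reported value is rounded just once; derived quantities are carried starting from the weights on 2000 t of glass at full precision (net glass mass, the totals, the yield, LOI, the six compositions) exactly as printed in the problem or the answer.
Oxide-by-oxide targets in 2000 t glass:
  K2O: 4.974% × 2000 = 99.48 t
  SiO2: 52.17% × 2000 = 1043 t
  PbO: 4.724% × 2000 = 94.48 t
  CaO: 8.867% × 2000 = 177.3 t
  SrO: 1.970% × 2000 = 39.40 t
  MgO: 27.30% × 2000 = 546.0 t
Verifying the oxide balance working from each reported weight, relative to the basis at hand (sum by sum, the targets are met modulo rounding of the values):
  K2O: 145.4·0.6841 = 99.47 t (target 99.48 t)
  SiO2: 1636·0.6377 = 1043 t (target 1043 t)
  PbO: 94.57·0.9990 = 94.48 t (target 94.48 t)
  CaO: 320.0·0.5542 = 177.3 t (target 177.3 t)
  SrO: 55.91·0.7047 = 39.40 t (target 39.40 t)
  MgO: 69.87·0.4801 + 1636·0.3132 = 545.9 t (target 546.0 t)
Auditing the glass mass value: the batch minus its LOI: 2000 t (per-oxide target masses sum to 2000 t; against the stated basis, 2000 t — deltas are rounding alone).
Batch grand total — Σ batch = 2322 t; LOI removed, Σ of batch·LOI: 321.8 t; yield, glass over the total, = 86.14%.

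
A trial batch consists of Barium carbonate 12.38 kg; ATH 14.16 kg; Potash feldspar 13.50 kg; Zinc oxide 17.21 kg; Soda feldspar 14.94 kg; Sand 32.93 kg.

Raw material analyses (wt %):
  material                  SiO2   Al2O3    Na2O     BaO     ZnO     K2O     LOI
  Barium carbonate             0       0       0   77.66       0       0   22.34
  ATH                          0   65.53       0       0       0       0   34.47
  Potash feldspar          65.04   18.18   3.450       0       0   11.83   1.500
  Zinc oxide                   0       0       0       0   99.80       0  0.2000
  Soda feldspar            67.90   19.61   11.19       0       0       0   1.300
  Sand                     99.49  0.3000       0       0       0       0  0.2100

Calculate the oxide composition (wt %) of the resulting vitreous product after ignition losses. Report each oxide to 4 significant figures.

Glass mass = 96.97 kg (batch 105.1 − LOI 8.147).
Composition: SiO2 53.30%, Al2O3 15.22%, Na2O 2.204%, BaO 9.914%, ZnO 17.71%, K2O 1.647%

Values along the way are shown rounded to four significant figures as written. Full precision is maintained through every step. A single rounding produces every reported number. Derived quantities (ignition loss, totals, six oxide percentages, the yield, net glass mass) are re-derived at full float precision starting from the weights on 96.97 kg of glass, as written in either problem or answer.
What the batch supplies per oxide:
  SiO2: 13.50·0.6504 + 14.94·0.6790 + 32.93·0.9949 = 51.69 kg
  Al2O3: 14.16·0.6553 + 13.50·0.1818 + 14.94·0.1961 + 32.93·0.003000 = 14.76 kg
  Na2O: 13.50·0.03450 + 14.94·0.1119 = 2.138 kg
  BaO: 12.38·0.7766 = 9.614 kg
  ZnO: 17.21·0.9980 = 17.18 kg
  K2O: 13.50·0.1183 = 1.597 kg
LOI: 12.38·0.2234 + 14.16·0.3447 + 13.50·0.01500 + 17.21·0.002000 + 14.94·0.01300 + 32.93·0.002100 = 8.147 kg
Glass mass = batch − LOI = 105.1 − 8.147 = 96.97 kg (= Σ oxide masses)
wt % = oxide mass / glass mass × 100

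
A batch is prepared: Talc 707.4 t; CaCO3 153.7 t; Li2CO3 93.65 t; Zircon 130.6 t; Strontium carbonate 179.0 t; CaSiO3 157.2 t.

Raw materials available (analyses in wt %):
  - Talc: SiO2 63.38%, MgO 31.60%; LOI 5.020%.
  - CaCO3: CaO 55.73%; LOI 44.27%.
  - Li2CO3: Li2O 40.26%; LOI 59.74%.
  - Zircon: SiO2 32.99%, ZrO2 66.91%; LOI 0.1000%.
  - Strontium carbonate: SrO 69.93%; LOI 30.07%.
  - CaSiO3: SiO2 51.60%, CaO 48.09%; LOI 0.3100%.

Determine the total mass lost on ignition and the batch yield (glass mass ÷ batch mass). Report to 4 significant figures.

The intermediate values appear rounded to 4 significant digits across the worked steps; all arithmetic keeps exact precision end to end; every reported result includes exactly one rounding. The derived quantities, which include the totals, ignition loss, glass mass, six oxide percentages, the yield, are rebuilt at exact precision, as given in the question or the answer, starting from the weights at 1208 t of glass.
Material-by-material LOI:
  Talc: 707.4 × 0.05020 = 35.51 t
  CaCO3: 153.7 × 0.4427 = 68.04 t
  Li2CO3: 93.65 × 0.5974 = 55.95 t
  Zircon: 130.6 × 0.001000 = 0.1306 t
  Strontium carbonate: 179.0 × 0.3007 = 53.83 t
  CaSiO3: 157.2 × 0.003100 = 0.4873 t
Total LOI = 213.9 t
Glass = batch − LOI = 1422 − 213.9 = 1208 t

LOI loss = 213.9 t; glass = 1208 t; yield = 84.95%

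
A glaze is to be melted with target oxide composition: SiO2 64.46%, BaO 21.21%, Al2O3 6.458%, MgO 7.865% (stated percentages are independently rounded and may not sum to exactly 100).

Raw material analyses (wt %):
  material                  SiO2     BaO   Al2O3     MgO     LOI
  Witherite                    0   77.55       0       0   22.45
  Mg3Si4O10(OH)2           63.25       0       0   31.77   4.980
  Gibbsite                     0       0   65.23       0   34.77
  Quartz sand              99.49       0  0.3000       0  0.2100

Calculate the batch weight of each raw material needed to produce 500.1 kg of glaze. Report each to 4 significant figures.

Working values are printed, with 4-significant-figure rounding, in the working. The whole derivation keeps full precision at every stage — every reported result receives exactly one rounding. Derived quantities are computed using the weight values at 500.1 kg of glass in full precision (ignition loss, the yield, glass mass, totals, four oxide percentages), as set out in either problem or answer.
Target masses of each oxide per 500.1 kg glaze:
  SiO2: 64.46% × 500.1 = 322.4 kg
  BaO: 21.21% × 500.1 = 106.1 kg
  Al2O3: 6.458% × 500.1 = 32.30 kg
  MgO: 7.865% × 500.1 = 39.33 kg
Sums-versus-targets review per the reported batch figures, against the basis in use (every target is met by its sum modulo rounding of the values):
  SiO2: 123.8·0.6325 + 245.3·0.9949 = 322.4 kg (target 322.4 kg)
  BaO: 136.8·0.7755 = 106.1 kg (target 106.1 kg)
  Al2O3: 48.38·0.6523 + 245.3·0.003000 = 32.29 kg (target 32.30 kg)
  MgO: 123.8·0.3177 = 39.33 kg (target 39.33 kg)
Mass balance on the glass: total batch − LOI = 500.1 kg (oxide target masses add up to 500.1 kg; the stated basis being 500.1 kg — differing by rounding only).
Total batch = Σ batch = 554.3 kg; LOI loss = Σ batch·LOI = 54.21 kg; yield, glass over the total, = 90.22%.

Batch per 500.1 kg glaze:
  Witherite: 136.8 kg
  Mg3Si4O10(OH)2: 123.8 kg
  Gibbsite: 48.38 kg
  Quartz sand: 245.3 kg
Total batch = 554.3 kg; LOI loss = 54.21 kg; yield = 90.22%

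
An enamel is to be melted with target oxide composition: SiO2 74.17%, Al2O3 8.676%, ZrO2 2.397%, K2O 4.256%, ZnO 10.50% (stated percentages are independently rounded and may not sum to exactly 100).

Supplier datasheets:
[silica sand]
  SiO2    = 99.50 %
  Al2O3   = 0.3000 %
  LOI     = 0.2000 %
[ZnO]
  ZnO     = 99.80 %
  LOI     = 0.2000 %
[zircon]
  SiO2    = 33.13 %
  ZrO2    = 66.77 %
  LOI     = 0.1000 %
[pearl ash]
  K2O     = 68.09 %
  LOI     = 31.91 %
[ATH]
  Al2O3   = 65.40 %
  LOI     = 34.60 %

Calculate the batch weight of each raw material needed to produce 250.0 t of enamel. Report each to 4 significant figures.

Batch per 250.0 t enamel:
  silica sand: 183.4 t
  ZnO: 26.30 t
  zircon: 8.975 t
  pearl ash: 15.63 t
  ATH: 32.32 t
Total batch = 266.6 t; LOI loss = 16.60 t; yield = 93.77%

In-progress results are displayed (rounded to four significant digits) as written. Each numeric step keeps full precision in every operation. Each reported value is rounded once only; derived quantities are re-derived from the batch weights at 250.0 t of glass at full float precision (totals, five oxide percentages, yield, net glass mass, LOI), exactly as shown in either problem or answer.
The oxide mass targets at 250.0 t enamel:
  SiO2: 74.17% × 250.0 = 185.4 t
  Al2O3: 8.676% × 250.0 = 21.69 t
  ZrO2: 2.397% × 250.0 = 5.992 t
  K2O: 4.256% × 250.0 = 10.64 t
  ZnO: 10.50% × 250.0 = 26.25 t
Per-oxide balance check working from each reported weight, against the basis in use (delivered sums recover each target up to rounding of the answer):
  SiO2: 183.4·0.9950 + 8.975·0.3313 = 185.5 t (target 185.4 t)
  Al2O3: 183.4·0.003000 + 32.32·0.6540 = 21.69 t (target 21.69 t)
  ZrO2: 8.975·0.6677 = 5.993 t (target 5.992 t)
  K2O: 15.63·0.6809 = 10.64 t (target 10.64 t)
  ZnO: 26.30·0.9980 = 26.25 t (target 26.25 t)
Glass mass check: whole batch net of LOI = 250.0 t (per-oxide target masses sum to 250.0 t; the stated basis being 250.0 t — rounding explains the deltas).
Whole-batch sum: Σ batch = 266.6 t; ignition loss, Σ(batch × LOI) = 16.60 t; the yield ratio, glass ÷ batch: 93.77%.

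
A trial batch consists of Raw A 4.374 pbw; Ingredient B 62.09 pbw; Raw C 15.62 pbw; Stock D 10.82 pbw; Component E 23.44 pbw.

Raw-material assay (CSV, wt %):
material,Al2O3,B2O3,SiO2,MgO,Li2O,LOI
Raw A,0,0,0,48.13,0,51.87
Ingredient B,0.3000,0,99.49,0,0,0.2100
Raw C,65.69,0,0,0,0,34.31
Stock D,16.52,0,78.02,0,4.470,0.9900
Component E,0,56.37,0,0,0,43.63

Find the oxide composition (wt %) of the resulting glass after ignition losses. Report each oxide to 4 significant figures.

Glass mass = 98.25 pbw (batch 116.3 − LOI 18.09).
Composition: Al2O3 12.45%, B2O3 13.45%, SiO2 71.46%, MgO 2.143%, Li2O 0.4923%

Each numeric step carries full float precision from start to finish; the intermediate values appear rounded to 4 significant figures across the worked steps; each reported result receives exactly one rounding; the derived quantities, which include ignition loss, net glass mass, the yield, five oxide percentages, totals, are carried at full precision, precisely as stated by problem or answer, using the weight values per 98.25 pbw of glass.
Delivered oxide masses:
  Al2O3: 62.09·0.003000 + 15.62·0.6569 + 10.82·0.1652 = 12.23 pbw
  B2O3: 23.44·0.5637 = 13.21 pbw
  SiO2: 62.09·0.9949 + 10.82·0.7802 = 70.22 pbw
  MgO: 4.374·0.4813 = 2.105 pbw
  Li2O: 10.82·0.04470 = 0.4837 pbw
LOI: 4.374·0.5187 + 62.09·0.002100 + 15.62·0.3431 + 10.82·0.009900 + 23.44·0.4363 = 18.09 pbw
Net of LOI, the glass mass = 116.3 − 18.09 = 98.25 pbw (= the summed oxide contributions)
wt % = 100 × oxide mass / glass mass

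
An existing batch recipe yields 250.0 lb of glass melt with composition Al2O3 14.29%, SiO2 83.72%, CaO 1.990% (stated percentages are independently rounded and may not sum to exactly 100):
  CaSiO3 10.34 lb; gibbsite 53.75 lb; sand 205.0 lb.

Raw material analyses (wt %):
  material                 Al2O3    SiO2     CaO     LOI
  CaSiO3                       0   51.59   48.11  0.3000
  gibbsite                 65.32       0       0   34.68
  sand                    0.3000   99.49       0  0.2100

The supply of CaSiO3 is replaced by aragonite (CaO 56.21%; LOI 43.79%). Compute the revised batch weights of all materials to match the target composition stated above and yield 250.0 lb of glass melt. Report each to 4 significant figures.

In-progress results are displayed rounded off to 4 significant digits across the worked steps — all internal work carries full float precision end to end. Every reported result takes just one rounding; derived quantities (yield, the three compositions, net glass mass, LOI, totals) are rebuilt at exact precision using the weight values on 250.0 lb of glass exactly as shown in problem or answer.
Target oxide masses per 250.0 lb glass melt:
  Al2O3: 14.29% × 250.0 = 35.72 lb
  SiO2: 83.72% × 250.0 = 209.3 lb
  CaO: 1.990% × 250.0 = 4.975 lb
Mass-balance tally per oxide using the reported weights, for the quoted basis mass (target by target, the sums agree modulo rounding of the values):
  Al2O3: 53.73·0.6532 + 210.4·0.003000 = 35.73 lb (target 35.72 lb)
  SiO2: 210.4·0.9949 = 209.3 lb (target 209.3 lb)
  CaO: 8.851·0.5621 = 4.975 lb (target 4.975 lb)
Glass-mass sanity pass: batch total minus LOI = 250.0 lb (the targets, summed, come to 250.0 lb; basis as stated: 250.0 lb — a pure rounding effect).
Summing the batch: Σ batch = 273.0 lb; loss to ignition Σ batch·LOI = 22.95 lb; yield, glass over the total, = 91.59%.

Revised batch per 250.0 lb glass melt:
  aragonite: 8.851 lb
  gibbsite: 53.73 lb
  sand: 210.4 lb
Total batch = 273.0 lb; LOI loss = 22.95 lb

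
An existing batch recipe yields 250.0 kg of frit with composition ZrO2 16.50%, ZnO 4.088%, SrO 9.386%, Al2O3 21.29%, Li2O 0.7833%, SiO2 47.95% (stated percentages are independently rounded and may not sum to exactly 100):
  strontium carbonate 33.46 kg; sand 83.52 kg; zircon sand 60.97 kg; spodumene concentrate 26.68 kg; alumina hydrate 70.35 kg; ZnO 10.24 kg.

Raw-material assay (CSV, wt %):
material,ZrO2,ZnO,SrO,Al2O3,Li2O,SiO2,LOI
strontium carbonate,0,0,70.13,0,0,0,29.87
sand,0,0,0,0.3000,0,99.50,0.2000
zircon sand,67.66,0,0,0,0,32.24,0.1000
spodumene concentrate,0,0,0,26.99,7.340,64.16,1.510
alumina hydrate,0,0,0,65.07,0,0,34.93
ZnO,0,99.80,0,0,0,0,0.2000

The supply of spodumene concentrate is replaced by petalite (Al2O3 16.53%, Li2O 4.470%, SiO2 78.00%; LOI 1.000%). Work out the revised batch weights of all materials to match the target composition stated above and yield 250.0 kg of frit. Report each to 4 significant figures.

Revised batch per 250.0 kg frit:
  strontium carbonate: 33.46 kg
  sand: 66.38 kg
  zircon sand: 60.97 kg
  petalite: 43.81 kg
  alumina hydrate: 70.36 kg
  ZnO: 10.24 kg
Total batch = 285.2 kg; LOI loss = 35.22 kg

All arithmetic runs at exact precision end to end; mid-chain values are displayed, rounded to four significant digits, across the worked steps. A single rounding finalizes every reported result; derived quantities are computed from the batch weights on 250.0 kg of glass at exact precision (totals, glass mass, yield, ignition loss, the six compositions), as set out in question or answer.
Target oxide masses per 250.0 kg frit:
  ZrO2: 16.50% × 250.0 = 41.25 kg
  ZnO: 4.088% × 250.0 = 10.22 kg
  SrO: 9.386% × 250.0 = 23.46 kg
  Al2O3: 21.29% × 250.0 = 53.22 kg
  Li2O: 0.7833% × 250.0 = 1.958 kg
  SiO2: 47.95% × 250.0 = 119.9 kg
Oxide-by-oxide audit applying the batch weights above, under the basis named above (summed amounts equal target values modulo rounding of the values):
  ZrO2: 60.97·0.6766 = 41.25 kg (target 41.25 kg)
  ZnO: 10.24·0.9980 = 10.22 kg (target 10.22 kg)
  SrO: 33.46·0.7013 = 23.47 kg (target 23.46 kg)
  Al2O3: 66.38·0.003000 + 43.81·0.1653 + 70.36·0.6507 = 53.22 kg (target 53.22 kg)
  Li2O: 43.81·0.04470 = 1.958 kg (target 1.958 kg)
  SiO2: 66.38·0.9950 + 60.97·0.3224 + 43.81·0.7800 = 119.9 kg (target 119.9 kg)
Mass balance on the glass: whole batch net of LOI = 250.0 kg (the Σ of target masses is 250.0 kg; against the stated basis, 250.0 kg — rounding explains the deltas).
Whole-batch sum: Σ batch = 285.2 kg; ignition loss, Σ(batch × LOI) = 35.22 kg; yield, glass over the total, = 87.65%.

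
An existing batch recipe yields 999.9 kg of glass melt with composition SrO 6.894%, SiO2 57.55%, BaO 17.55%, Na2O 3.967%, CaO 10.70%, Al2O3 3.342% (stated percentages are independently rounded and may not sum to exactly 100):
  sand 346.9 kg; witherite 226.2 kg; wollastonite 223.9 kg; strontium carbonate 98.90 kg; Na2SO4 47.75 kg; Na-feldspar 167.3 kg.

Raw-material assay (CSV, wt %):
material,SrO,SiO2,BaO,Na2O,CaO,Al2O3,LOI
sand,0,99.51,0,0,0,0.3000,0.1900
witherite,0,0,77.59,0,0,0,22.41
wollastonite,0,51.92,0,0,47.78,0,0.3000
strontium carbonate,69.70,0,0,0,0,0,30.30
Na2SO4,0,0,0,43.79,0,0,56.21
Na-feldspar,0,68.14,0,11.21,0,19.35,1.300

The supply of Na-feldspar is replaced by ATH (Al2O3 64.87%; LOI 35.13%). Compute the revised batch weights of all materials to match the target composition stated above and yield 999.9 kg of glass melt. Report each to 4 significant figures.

Intermediates are printed, with 4-significant-digit rounding, alongside each step. The whole derivation holds full float precision at all times; each reported value takes exactly one rounding; all derived quantities (net glass mass, the yield, six oxide percentages, LOI, totals) are recomputed from the weighed amounts at 999.9 kg of glass at full precision, exactly as printed in the question or the answer.
The oxide mass targets at 999.9 kg glass melt:
  SrO: 6.894% × 999.9 = 68.93 kg
  SiO2: 57.55% × 999.9 = 575.4 kg
  BaO: 17.55% × 999.9 = 175.5 kg
  Na2O: 3.967% × 999.9 = 39.67 kg
  CaO: 10.70% × 999.9 = 107.0 kg
  Al2O3: 3.342% × 999.9 = 33.42 kg
Checking each oxide sum using the reported weights, relative to the basis at hand (oxide sums agree with the targets given rounding of the digits):
  SrO: 98.90·0.6970 = 68.93 kg (target 68.93 kg)
  SiO2: 461.4·0.9951 + 223.9·0.5192 = 575.4 kg (target 575.4 kg)
  BaO: 226.2·0.7759 = 175.5 kg (target 175.5 kg)
  Na2O: 90.58·0.4379 = 39.66 kg (target 39.67 kg)
  CaO: 223.9·0.4778 = 107.0 kg (target 107.0 kg)
  Al2O3: 461.4·0.003000 + 49.38·0.6487 = 33.42 kg (target 33.42 kg)
Auditing the glass mass value: net batch after ignition = 999.9 kg (summing oxide targets gives 999.9 kg; with the basis standing at 999.9 kg — any gap is answer rounding).
Total batch = Σ batch = 1150 kg; ignition loss, Σ(batch × LOI) = 150.5 kg; glass ÷ batch gives a yield of 86.92%.

Revised batch per 999.9 kg glass melt:
  sand: 461.4 kg
  witherite: 226.2 kg
  wollastonite: 223.9 kg
  strontium carbonate: 98.90 kg
  Na2SO4: 90.58 kg
  ATH: 49.38 kg
Total batch = 1150 kg; LOI loss = 150.5 kg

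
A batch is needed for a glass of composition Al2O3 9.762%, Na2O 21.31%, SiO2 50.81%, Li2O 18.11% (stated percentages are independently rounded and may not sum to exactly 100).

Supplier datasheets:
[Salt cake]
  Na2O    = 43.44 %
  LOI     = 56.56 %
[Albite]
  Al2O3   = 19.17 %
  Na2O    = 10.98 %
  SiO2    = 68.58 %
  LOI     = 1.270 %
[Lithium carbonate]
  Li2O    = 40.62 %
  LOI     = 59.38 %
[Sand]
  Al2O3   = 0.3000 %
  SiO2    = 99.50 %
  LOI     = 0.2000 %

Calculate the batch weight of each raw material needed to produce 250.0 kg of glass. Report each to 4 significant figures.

Batch per 250.0 kg glass:
  Salt cake: 90.62 kg
  Albite: 126.7 kg
  Lithium carbonate: 111.5 kg
  Sand: 40.35 kg
Total batch = 369.2 kg; LOI loss = 119.2 kg; yield = 67.72%

All arithmetic keeps full precision all the way through. Intermediates are printed, with 4-significant-digit rounding, across the worked steps. A single rounding finalizes each reported result. All derived quantities, including the yield, the four compositions, the totals, glass mass, ignition loss, are recomputed from the batch weights on 250.0 kg of glass at full precision, as written in question or answer.
Target masses of each oxide per 250.0 kg glass:
  Al2O3: 9.762% × 250.0 = 24.40 kg
  Na2O: 21.31% × 250.0 = 53.28 kg
  SiO2: 50.81% × 250.0 = 127.0 kg
  Li2O: 18.11% × 250.0 = 45.28 kg
Checking each oxide sum using the reported weights, versus the basis set out (every target is met by its sum once rounding is allowed for):
  Al2O3: 126.7·0.1917 + 40.35·0.003000 = 24.41 kg (target 24.40 kg)
  Na2O: 90.62·0.4344 + 126.7·0.1098 = 53.28 kg (target 53.28 kg)
  SiO2: 126.7·0.6858 + 40.35·0.9950 = 127.0 kg (target 127.0 kg)
  Li2O: 111.5·0.4062 = 45.29 kg (target 45.28 kg)
Consistency of the glass mass: total charge less LOI = 250.0 kg (the Σ of target masses is 250.0 kg; basis as stated: 250.0 kg — any gap is answer rounding).
Batch grand total — Σ batch = 369.2 kg; Σ batch·LOI gives LOI loss = 119.2 kg; glass ÷ batch gives a yield of 67.72%.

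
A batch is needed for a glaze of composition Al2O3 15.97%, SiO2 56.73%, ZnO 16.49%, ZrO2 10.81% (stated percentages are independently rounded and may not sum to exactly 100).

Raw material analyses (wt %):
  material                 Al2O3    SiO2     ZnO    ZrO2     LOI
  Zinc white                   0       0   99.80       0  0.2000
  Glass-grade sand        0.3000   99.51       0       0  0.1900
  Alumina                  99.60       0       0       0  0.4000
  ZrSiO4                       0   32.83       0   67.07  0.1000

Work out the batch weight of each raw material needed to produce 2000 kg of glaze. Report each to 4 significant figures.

In-progress results are shown, rounded to four significant figures, within the worked lines — full float precision is maintained from first step to last — each reported value undergoes a single rounding; derived quantities, including the yield, totals, ignition loss, net glass mass, four oxide percentages, are re-derived from the weighed amounts at 2000 kg of glass at full precision, as written in either problem or answer.
Target masses of each oxide per 2000 kg glaze:
  Al2O3: 15.97% × 2000 = 319.4 kg
  SiO2: 56.73% × 2000 = 1135 kg
  ZnO: 16.49% × 2000 = 329.8 kg
  ZrO2: 10.81% × 2000 = 216.2 kg
Balance tally, oxide-wise, working from each reported weight, at the basis given (summed amounts equal target values within answer rounding):
  Al2O3: 1034·0.003000 + 317.6·0.9960 = 319.4 kg (target 319.4 kg)
  SiO2: 1034·0.9951 + 322.3·0.3283 = 1135 kg (target 1135 kg)
  ZnO: 330.5·0.9980 = 329.8 kg (target 329.8 kg)
  ZrO2: 322.3·0.6707 = 216.2 kg (target 216.2 kg)
The glass-mass cross-check: the batch minus its LOI: 2000 kg (the Σ of target masses is 2000 kg; the stated basis being 2000 kg — deltas are rounding alone).
Summing the batch: Σ batch = 2004 kg; ignition loss, Σ(batch × LOI) = 4.218 kg; yield, glass over the total, = 99.79%.

Batch per 2000 kg glaze:
  Zinc white: 330.5 kg
  Glass-grade sand: 1034 kg
  Alumina: 317.6 kg
  ZrSiO4: 322.3 kg
Total batch = 2004 kg; LOI loss = 4.218 kg; yield = 99.79%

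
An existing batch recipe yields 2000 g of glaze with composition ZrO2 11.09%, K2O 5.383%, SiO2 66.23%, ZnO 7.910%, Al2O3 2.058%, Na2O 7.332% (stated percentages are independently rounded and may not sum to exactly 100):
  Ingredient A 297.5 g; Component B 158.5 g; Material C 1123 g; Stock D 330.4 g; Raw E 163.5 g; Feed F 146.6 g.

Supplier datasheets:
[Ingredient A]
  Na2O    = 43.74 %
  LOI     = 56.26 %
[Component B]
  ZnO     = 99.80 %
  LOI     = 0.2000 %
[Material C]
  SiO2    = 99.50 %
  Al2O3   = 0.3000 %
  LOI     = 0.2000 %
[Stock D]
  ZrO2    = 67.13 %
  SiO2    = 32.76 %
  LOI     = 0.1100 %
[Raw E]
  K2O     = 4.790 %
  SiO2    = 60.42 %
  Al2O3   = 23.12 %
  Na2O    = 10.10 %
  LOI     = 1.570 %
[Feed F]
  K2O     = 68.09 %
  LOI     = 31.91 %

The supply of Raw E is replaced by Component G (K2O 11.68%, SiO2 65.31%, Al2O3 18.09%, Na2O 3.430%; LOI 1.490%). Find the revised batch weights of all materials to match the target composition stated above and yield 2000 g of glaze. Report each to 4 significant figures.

Exact precision is held at every stage. Intermediates are shown, rounded to four significant figures, within the worked lines — every reported number takes a single rounding; all derived quantities (yield, totals, glass mass, the six compositions, ignition loss) are computed at full float precision using the weight values on 2000 g of glass exactly as shown in problem or answer.
Oxide mass targets, per 2000 g glaze:
  ZrO2: 11.09% × 2000 = 221.8 g
  K2O: 5.383% × 2000 = 107.7 g
  SiO2: 66.23% × 2000 = 1325 g
  ZnO: 7.910% × 2000 = 158.2 g
  Al2O3: 2.058% × 2000 = 41.16 g
  Na2O: 7.332% × 2000 = 146.6 g
Per-oxide balance check on the weights just shown, against the basis in use (delivered sums recover each target net of answer rounding effects):
  ZrO2: 330.4·0.6713 = 221.8 g (target 221.8 g)
  K2O: 209.5·0.1168 + 122.2·0.6809 = 107.7 g (target 107.7 g)
  SiO2: 1085·0.9950 + 330.4·0.3276 + 209.5·0.6531 = 1325 g (target 1325 g)
  ZnO: 158.5·0.9980 = 158.2 g (target 158.2 g)
  Al2O3: 1085·0.003000 + 209.5·0.1809 = 41.15 g (target 41.16 g)
  Na2O: 318.8·0.4374 + 209.5·0.03430 = 146.6 g (target 146.6 g)
Consistency of the glass mass: batch Σ − ignition loss = 2000 g (the targets, summed, come to 2000 g; against the stated basis, 2000 g — a pure rounding effect).
Total batch = Σ batch = 2224 g; Σ batch·LOI gives LOI loss = 224.3 g; glass ÷ batch gives a yield of 89.92%.

Revised batch per 2000 g glaze:
  Ingredient A: 318.8 g
  Component B: 158.5 g
  Material C: 1085 g
  Stock D: 330.4 g
  Component G: 209.5 g
  Feed F: 122.2 g
Total batch = 2224 g; LOI loss = 224.3 g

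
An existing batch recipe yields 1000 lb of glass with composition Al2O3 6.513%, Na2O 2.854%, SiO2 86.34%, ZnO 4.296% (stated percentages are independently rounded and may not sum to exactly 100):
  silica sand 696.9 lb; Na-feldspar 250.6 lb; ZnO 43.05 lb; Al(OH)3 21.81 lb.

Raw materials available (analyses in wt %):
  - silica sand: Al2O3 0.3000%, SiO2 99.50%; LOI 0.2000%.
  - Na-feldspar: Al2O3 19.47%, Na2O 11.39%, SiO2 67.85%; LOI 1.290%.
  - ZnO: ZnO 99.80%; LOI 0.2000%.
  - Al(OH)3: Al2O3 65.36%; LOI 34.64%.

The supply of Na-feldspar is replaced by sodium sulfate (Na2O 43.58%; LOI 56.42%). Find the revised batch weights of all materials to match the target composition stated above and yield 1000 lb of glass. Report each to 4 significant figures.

In-progress results are displayed, rounded to 4 significant figures, across the worked steps. All internal work maintains full float precision throughout — each reported figure receives exactly one rounding — derived quantities (the totals, LOI, the yield, glass mass, four oxide percentages) are carried starting from the weights per 1000 lb of glass at exact precision, exactly as shown in the problem or answer text.
Oxide-by-oxide targets in 1000 lb glass:
  Al2O3: 6.513% × 1000 = 65.13 lb
  Na2O: 2.854% × 1000 = 28.54 lb
  SiO2: 86.34% × 1000 = 863.4 lb
  ZnO: 4.296% × 1000 = 42.96 lb
Per-oxide balance check given the weights on record, relative to the basis at hand (sum by sum, the targets are met up to rounding of the answer):
  Al2O3: 867.7·0.003000 + 95.67·0.6536 = 65.13 lb (target 65.13 lb)
  Na2O: 65.49·0.4358 = 28.54 lb (target 28.54 lb)
  SiO2: 867.7·0.9950 = 863.4 lb (target 863.4 lb)
  ZnO: 43.05·0.9980 = 42.96 lb (target 42.96 lb)
Glass-mass sanity pass: whole batch net of LOI = 1000 lb (per-oxide target masses sum to 1000 lb; the stated basis being 1000 lb — deltas are rounding alone).
Batch total: Σ batch = 1072 lb; the LOI term Σ batch·LOI equals 71.91 lb; yield, glass over the total, = 93.29%.

Revised batch per 1000 lb glass:
  silica sand: 867.7 lb
  sodium sulfate: 65.49 lb
  ZnO: 43.05 lb
  Al(OH)3: 95.67 lb
Total batch = 1072 lb; LOI loss = 71.91 lb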